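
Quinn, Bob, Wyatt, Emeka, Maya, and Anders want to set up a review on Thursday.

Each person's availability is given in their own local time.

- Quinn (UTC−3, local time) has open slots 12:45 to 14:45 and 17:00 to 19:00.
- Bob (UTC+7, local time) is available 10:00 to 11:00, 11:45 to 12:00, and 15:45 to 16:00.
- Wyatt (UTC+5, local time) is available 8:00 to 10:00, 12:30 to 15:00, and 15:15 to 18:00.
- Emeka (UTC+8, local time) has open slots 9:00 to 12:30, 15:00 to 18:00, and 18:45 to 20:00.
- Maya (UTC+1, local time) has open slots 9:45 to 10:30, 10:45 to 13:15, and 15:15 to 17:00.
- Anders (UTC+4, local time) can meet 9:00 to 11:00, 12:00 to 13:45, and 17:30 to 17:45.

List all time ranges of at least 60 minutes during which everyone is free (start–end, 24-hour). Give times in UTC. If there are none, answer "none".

none

Quinn → UTC: 15:45–17:45, 20:00–22:00.
Bob → UTC: 03:00–04:00, 04:45–05:00, 08:45–09:00.
Wyatt → UTC: 03:00–05:00, 07:30–10:00, 10:15–13:00.
Emeka → UTC: 01:00–04:30, 07:00–10:00, 10:45–12:00.
Maya → UTC: 08:45–09:30, 09:45–12:15, 14:15–16:00.
Anders → UTC: 05:00–07:00, 08:00–09:45, 13:30–13:45.
Quinn ∩ Bob: (none).
Quinn ∩ Bob ∩ Wyatt: (none).
Quinn ∩ Bob ∩ Wyatt ∩ Emeka: (none).
Quinn ∩ Bob ∩ Wyatt ∩ Emeka ∩ Maya: (none).
Quinn ∩ Bob ∩ Wyatt ∩ Emeka ∩ Maya ∩ Anders: (none).
Windows ≥ 60 min: (none).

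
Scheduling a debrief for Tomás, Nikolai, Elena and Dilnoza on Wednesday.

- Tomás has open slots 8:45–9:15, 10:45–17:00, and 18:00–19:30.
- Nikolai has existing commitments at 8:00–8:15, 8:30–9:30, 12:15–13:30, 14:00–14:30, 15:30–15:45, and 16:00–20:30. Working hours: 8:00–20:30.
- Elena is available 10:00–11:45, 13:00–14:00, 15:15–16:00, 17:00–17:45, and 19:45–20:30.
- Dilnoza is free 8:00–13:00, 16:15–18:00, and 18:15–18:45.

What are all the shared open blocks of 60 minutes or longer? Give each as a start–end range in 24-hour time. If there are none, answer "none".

10:45–11:45

Nikolai free within 08:00–20:30: 08:15–08:30, 09:30–12:15, 13:30–14:00, 14:30–15:30, 15:45–16:00.
Tomás ∩ Nikolai: 10:45–12:15, 13:30–14:00, 14:30–15:30, 15:45–16:00.
Tomás ∩ Nikolai ∩ Elena: 10:45–11:45, 13:30–14:00, 15:15–15:30, 15:45–16:00.
Tomás ∩ Nikolai ∩ Elena ∩ Dilnoza: 10:45–11:45.
Windows ≥ 60 min: 10:45–11:45.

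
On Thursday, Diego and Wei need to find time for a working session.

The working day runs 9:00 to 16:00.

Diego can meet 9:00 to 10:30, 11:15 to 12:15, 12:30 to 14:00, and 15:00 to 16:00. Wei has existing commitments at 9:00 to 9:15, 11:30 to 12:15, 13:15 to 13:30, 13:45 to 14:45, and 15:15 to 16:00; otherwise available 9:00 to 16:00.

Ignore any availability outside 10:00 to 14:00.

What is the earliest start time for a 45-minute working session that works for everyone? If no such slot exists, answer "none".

Wei free within 09:00–16:00: 09:15–11:30, 12:15–13:15, 13:30–13:45, 14:45–15:15.
Diego ∩ Wei: 09:15–10:30, 11:15–11:30, 12:30–13:15, 13:30–13:45, 15:00–15:15.
Restricted to 10:00–14:00: 10:00–10:30, 11:15–11:30, 12:30–13:15, 13:30–13:45.
Windows ≥ 45 min: 12:30–13:15.
Earliest such window starts at 12:30.

12:30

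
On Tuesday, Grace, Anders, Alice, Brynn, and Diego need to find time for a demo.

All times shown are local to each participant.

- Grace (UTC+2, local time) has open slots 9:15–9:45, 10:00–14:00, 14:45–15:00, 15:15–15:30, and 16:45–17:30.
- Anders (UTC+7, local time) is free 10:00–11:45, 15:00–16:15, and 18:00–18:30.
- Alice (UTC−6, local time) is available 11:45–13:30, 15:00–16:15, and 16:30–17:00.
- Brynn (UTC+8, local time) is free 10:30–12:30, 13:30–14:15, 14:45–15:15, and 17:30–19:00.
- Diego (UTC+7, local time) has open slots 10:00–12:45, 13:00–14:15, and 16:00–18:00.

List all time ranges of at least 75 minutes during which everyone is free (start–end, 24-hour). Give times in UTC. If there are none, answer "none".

Grace → UTC: 07:15–07:45, 08:00–12:00, 12:45–13:00, 13:15–13:30, 14:45–15:30.
Anders → UTC: 03:00–04:45, 08:00–09:15, 11:00–11:30.
Alice → UTC: 17:45–19:30, 21:00–22:15, 22:30–23:00.
Brynn → UTC: 02:30–04:30, 05:30–06:15, 06:45–07:15, 09:30–11:00.
Diego → UTC: 03:00–05:45, 06:00–07:15, 09:00–11:00.
Grace ∩ Anders: 08:00–09:15, 11:00–11:30.
Grace ∩ Anders ∩ Alice: (none).
Grace ∩ Anders ∩ Alice ∩ Brynn: (none).
Grace ∩ Anders ∩ Alice ∩ Brynn ∩ Diego: (none).
Windows ≥ 75 min: (none).

none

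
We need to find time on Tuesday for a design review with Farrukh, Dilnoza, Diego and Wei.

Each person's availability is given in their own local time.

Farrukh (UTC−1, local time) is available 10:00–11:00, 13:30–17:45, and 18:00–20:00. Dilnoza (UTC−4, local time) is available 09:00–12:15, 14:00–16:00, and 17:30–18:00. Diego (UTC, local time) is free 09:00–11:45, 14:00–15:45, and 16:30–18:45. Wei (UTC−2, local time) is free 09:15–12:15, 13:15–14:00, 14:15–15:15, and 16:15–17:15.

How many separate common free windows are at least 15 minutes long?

2

Farrukh → UTC: 11:00–12:00, 14:30–18:45, 19:00–21:00.
Dilnoza → UTC: 13:00–16:15, 18:00–20:00, 21:30–22:00.
Diego → UTC: 09:00–11:45, 14:00–15:45, 16:30–18:45.
Wei → UTC: 11:15–14:15, 15:15–16:00, 16:15–17:15, 18:15–19:15.
Farrukh ∩ Dilnoza: 14:30–16:15, 18:00–18:45, 19:00–20:00.
Farrukh ∩ Dilnoza ∩ Diego: 14:30–15:45, 18:00–18:45.
Farrukh ∩ Dilnoza ∩ Diego ∩ Wei: 15:15–15:45, 18:15–18:45.
Windows ≥ 15 min: 15:15–15:45, 18:15–18:45.
That's 2 windows.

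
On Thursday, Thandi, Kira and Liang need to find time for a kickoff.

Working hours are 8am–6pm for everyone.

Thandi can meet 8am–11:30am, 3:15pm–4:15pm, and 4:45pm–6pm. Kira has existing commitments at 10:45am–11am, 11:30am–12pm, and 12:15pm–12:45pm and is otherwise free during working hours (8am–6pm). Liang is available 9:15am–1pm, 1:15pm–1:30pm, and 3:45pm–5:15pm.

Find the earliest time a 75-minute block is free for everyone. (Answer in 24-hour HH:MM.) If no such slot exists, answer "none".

09:15

Kira free within 08:00–18:00: 08:00–10:45, 11:00–11:30, 12:00–12:15, 12:45–18:00.
Thandi ∩ Kira: 08:00–10:45, 11:00–11:30, 15:15–16:15, 16:45–18:00.
Thandi ∩ Kira ∩ Liang: 09:15–10:45, 11:00–11:30, 15:45–16:15, 16:45–17:15.
Windows ≥ 75 min: 09:15–10:45.
Earliest such window starts at 09:15.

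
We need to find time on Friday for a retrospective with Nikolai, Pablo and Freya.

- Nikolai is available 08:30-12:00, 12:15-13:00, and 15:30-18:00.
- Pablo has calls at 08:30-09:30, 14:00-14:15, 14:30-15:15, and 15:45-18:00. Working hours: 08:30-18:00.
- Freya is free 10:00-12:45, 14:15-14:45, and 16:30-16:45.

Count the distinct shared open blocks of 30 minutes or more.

2

Pablo free within 08:30–18:00: 09:30–14:00, 14:15–14:30, 15:15–15:45.
Nikolai ∩ Pablo: 09:30–12:00, 12:15–13:00, 15:30–15:45.
Nikolai ∩ Pablo ∩ Freya: 10:00–12:00, 12:15–12:45.
Windows ≥ 30 min: 10:00–12:00, 12:15–12:45.
That's 2 windows.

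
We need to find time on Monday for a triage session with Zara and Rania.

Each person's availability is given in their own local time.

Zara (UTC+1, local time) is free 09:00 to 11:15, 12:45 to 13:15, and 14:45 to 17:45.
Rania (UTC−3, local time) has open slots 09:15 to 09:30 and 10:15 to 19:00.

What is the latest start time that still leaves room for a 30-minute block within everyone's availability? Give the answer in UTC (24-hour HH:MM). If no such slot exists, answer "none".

Zara → UTC: 08:00–10:15, 11:45–12:15, 13:45–16:45.
Rania → UTC: 12:15–12:30, 13:15–22:00.
Zara ∩ Rania: 13:45–16:45.
Windows ≥ 30 min: 13:45–16:45.
Latest start in the last window 13:45–16:45 is 16:45 − 30 min = 16:15.

16:15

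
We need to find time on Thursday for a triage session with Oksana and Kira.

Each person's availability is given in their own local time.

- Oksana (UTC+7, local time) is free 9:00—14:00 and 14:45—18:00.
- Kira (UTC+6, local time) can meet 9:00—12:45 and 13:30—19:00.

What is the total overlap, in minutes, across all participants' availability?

420 minutes

Oksana → UTC: 02:00–07:00, 07:45–11:00.
Kira → UTC: 03:00–06:45, 07:30–13:00.
Oksana ∩ Kira: 03:00–06:45, 07:45–11:00.
Total common minutes: 225 + 195 = 420.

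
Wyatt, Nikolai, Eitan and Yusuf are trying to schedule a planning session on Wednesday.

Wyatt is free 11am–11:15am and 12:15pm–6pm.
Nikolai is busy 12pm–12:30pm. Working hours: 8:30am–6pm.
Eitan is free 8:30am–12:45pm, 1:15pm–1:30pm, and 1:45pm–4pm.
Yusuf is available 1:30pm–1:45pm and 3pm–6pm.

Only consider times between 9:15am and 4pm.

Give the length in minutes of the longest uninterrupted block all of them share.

60 minutes

Nikolai free within 08:30–18:00: 08:30–12:00, 12:30–18:00.
Wyatt ∩ Nikolai: 11:00–11:15, 12:30–18:00.
Wyatt ∩ Nikolai ∩ Eitan: 11:00–11:15, 12:30–12:45, 13:15–13:30, 13:45–16:00.
Wyatt ∩ Nikolai ∩ Eitan ∩ Yusuf: 15:00–16:00.
Restricted to 09:15–16:00: 15:00–16:00.
Single common window of 60 minutes.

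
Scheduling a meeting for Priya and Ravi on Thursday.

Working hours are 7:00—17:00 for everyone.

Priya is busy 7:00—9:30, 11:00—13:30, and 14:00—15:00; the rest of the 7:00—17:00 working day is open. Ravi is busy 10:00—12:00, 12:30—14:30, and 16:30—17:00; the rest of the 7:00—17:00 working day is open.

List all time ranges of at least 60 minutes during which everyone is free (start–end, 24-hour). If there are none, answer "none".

15:00–16:30

Priya free within 07:00–17:00: 09:30–11:00, 13:30–14:00, 15:00–17:00.
Ravi free within 07:00–17:00: 07:00–10:00, 12:00–12:30, 14:30–16:30.
Priya ∩ Ravi: 09:30–10:00, 15:00–16:30.
Windows ≥ 60 min: 15:00–16:30.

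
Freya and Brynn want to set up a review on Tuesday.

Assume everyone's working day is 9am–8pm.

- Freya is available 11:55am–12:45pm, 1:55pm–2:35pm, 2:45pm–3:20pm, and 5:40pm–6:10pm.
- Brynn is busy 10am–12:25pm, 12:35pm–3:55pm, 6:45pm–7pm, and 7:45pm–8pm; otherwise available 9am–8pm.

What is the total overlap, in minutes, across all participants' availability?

Brynn free within 09:00–20:00: 09:00–10:00, 12:25–12:35, 15:55–18:45, 19:00–19:45.
Freya ∩ Brynn: 12:25–12:35, 17:40–18:10.
Total common minutes: 10 + 30 = 40.

40 minutes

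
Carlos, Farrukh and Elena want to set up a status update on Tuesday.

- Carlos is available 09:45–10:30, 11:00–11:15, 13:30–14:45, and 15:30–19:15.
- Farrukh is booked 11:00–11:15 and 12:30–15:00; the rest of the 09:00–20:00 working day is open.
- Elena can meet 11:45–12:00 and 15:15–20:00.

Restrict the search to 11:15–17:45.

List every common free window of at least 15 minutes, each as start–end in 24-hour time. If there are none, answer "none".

Farrukh free within 09:00–20:00: 09:00–11:00, 11:15–12:30, 15:00–20:00.
Carlos ∩ Farrukh: 09:45–10:30, 15:30–19:15.
Carlos ∩ Farrukh ∩ Elena: 15:30–19:15.
Restricted to 11:15–17:45: 15:30–17:45.
Windows ≥ 15 min: 15:30–17:45.

15:30–17:45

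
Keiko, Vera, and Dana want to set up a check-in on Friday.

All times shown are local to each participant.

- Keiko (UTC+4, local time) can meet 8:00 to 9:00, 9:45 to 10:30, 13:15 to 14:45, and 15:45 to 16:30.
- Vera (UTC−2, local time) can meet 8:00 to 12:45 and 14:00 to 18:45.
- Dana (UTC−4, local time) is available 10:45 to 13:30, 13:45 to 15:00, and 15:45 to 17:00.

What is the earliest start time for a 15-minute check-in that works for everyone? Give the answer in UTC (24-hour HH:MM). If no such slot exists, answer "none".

none

Keiko → UTC: 04:00–05:00, 05:45–06:30, 09:15–10:45, 11:45–12:30.
Vera → UTC: 10:00–14:45, 16:00–20:45.
Dana → UTC: 14:45–17:30, 17:45–19:00, 19:45–21:00.
Keiko ∩ Vera: 10:00–10:45, 11:45–12:30.
Keiko ∩ Vera ∩ Dana: (none).
Windows ≥ 15 min: (none).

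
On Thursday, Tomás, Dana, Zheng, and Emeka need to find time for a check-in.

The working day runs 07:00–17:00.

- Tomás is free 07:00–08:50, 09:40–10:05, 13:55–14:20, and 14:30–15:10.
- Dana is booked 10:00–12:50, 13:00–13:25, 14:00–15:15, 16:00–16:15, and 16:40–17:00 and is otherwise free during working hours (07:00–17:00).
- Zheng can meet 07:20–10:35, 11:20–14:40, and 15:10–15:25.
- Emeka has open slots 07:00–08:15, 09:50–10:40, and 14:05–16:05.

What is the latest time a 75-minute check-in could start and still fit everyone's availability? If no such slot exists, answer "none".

none

Dana free within 07:00–17:00: 07:00–10:00, 12:50–13:00, 13:25–14:00, 15:15–16:00, 16:15–16:40.
Tomás ∩ Dana: 07:00–08:50, 09:40–10:00, 13:55–14:00.
Tomás ∩ Dana ∩ Zheng: 07:20–08:50, 09:40–10:00, 13:55–14:00.
Tomás ∩ Dana ∩ Zheng ∩ Emeka: 07:20–08:15, 09:50–10:00.
Windows ≥ 75 min: (none).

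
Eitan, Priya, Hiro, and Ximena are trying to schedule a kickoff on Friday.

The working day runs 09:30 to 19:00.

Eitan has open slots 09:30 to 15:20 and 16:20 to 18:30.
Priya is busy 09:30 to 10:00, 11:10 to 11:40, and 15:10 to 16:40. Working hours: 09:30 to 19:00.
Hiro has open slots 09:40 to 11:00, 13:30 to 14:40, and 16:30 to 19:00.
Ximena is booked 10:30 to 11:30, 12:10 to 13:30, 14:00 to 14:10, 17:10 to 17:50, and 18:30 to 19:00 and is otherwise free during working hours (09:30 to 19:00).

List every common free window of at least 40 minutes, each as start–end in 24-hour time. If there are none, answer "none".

17:50–18:30

Priya free within 09:30–19:00: 10:00–11:10, 11:40–15:10, 16:40–19:00.
Ximena free within 09:30–19:00: 09:30–10:30, 11:30–12:10, 13:30–14:00, 14:10–17:10, 17:50–18:30.
Eitan ∩ Priya: 10:00–11:10, 11:40–15:10, 16:40–18:30.
Eitan ∩ Priya ∩ Hiro: 10:00–11:00, 13:30–14:40, 16:40–18:30.
Eitan ∩ Priya ∩ Hiro ∩ Ximena: 10:00–10:30, 13:30–14:00, 14:10–14:40, 16:40–17:10, 17:50–18:30.
Windows ≥ 40 min: 17:50–18:30.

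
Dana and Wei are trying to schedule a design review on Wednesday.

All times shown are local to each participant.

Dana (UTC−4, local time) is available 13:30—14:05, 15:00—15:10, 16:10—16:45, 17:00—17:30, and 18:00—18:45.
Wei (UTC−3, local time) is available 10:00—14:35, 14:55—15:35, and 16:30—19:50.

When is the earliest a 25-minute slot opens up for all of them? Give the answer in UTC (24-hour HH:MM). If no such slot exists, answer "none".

20:10

Dana → UTC: 17:30–18:05, 19:00–19:10, 20:10–20:45, 21:00–21:30, 22:00–22:45.
Wei → UTC: 13:00–17:35, 17:55–18:35, 19:30–22:50.
Dana ∩ Wei: 17:30–17:35, 17:55–18:05, 20:10–20:45, 21:00–21:30, 22:00–22:45.
Windows ≥ 25 min: 20:10–20:45, 21:00–21:30, 22:00–22:45.
Earliest such window starts at 20:10.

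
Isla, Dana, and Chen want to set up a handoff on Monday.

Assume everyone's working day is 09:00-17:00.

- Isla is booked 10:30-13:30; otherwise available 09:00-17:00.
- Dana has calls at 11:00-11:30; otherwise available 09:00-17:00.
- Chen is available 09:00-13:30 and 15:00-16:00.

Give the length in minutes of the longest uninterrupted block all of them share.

Isla free within 09:00–17:00: 09:00–10:30, 13:30–17:00.
Dana free within 09:00–17:00: 09:00–11:00, 11:30–17:00.
Isla ∩ Dana: 09:00–10:30, 13:30–17:00.
Isla ∩ Dana ∩ Chen: 09:00–10:30, 15:00–16:00.
Common window lengths: 90, 60 min; longest is 90.

90 minutes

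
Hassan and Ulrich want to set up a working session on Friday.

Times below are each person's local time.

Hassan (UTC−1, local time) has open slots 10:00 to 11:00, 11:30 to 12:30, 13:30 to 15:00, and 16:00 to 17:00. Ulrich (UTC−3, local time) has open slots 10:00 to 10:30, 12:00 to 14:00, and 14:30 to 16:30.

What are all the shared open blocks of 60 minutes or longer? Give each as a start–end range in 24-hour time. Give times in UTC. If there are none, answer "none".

15:00–16:00

Hassan → UTC: 11:00–12:00, 12:30–13:30, 14:30–16:00, 17:00–18:00.
Ulrich → UTC: 13:00–13:30, 15:00–17:00, 17:30–19:30.
Hassan ∩ Ulrich: 13:00–13:30, 15:00–16:00, 17:30–18:00.
Windows ≥ 60 min: 15:00–16:00.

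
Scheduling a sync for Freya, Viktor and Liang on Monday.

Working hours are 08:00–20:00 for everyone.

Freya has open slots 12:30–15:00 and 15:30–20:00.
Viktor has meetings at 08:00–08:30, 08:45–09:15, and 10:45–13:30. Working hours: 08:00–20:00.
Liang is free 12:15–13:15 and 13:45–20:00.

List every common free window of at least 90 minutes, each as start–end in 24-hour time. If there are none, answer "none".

Viktor free within 08:00–20:00: 08:30–08:45, 09:15–10:45, 13:30–20:00.
Freya ∩ Viktor: 13:30–15:00, 15:30–20:00.
Freya ∩ Viktor ∩ Liang: 13:45–15:00, 15:30–20:00.
Windows ≥ 90 min: 15:30–20:00.

15:30–20:00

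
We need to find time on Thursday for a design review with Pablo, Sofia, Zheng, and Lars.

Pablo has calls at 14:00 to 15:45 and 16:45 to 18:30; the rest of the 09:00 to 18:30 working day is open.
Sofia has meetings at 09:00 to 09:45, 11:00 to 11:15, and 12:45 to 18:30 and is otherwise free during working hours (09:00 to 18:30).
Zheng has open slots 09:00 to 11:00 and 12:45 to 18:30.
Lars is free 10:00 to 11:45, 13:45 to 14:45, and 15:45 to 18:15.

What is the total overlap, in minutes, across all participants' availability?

Pablo free within 09:00–18:30: 09:00–14:00, 15:45–16:45.
Sofia free within 09:00–18:30: 09:45–11:00, 11:15–12:45.
Pablo ∩ Sofia: 09:45–11:00, 11:15–12:45.
Pablo ∩ Sofia ∩ Zheng: 09:45–11:00.
Pablo ∩ Sofia ∩ Zheng ∩ Lars: 10:00–11:00.
Total common minutes: 60.

60 minutes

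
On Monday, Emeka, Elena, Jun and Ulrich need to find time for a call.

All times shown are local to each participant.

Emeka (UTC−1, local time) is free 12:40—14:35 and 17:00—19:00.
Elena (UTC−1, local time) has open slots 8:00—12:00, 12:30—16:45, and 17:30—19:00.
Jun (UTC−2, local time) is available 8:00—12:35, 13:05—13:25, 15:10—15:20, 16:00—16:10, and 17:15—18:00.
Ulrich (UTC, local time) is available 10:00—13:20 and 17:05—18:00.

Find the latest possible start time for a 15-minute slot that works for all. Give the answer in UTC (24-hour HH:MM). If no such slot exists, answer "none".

Emeka → UTC: 13:40–15:35, 18:00–20:00.
Elena → UTC: 09:00–13:00, 13:30–17:45, 18:30–20:00.
Jun → UTC: 10:00–14:35, 15:05–15:25, 17:10–17:20, 18:00–18:10, 19:15–20:00.
Ulrich → UTC: 10:00–13:20, 17:05–18:00.
Emeka ∩ Elena: 13:40–15:35, 18:30–20:00.
Emeka ∩ Elena ∩ Jun: 13:40–14:35, 15:05–15:25, 19:15–20:00.
Emeka ∩ Elena ∩ Jun ∩ Ulrich: (none).
Windows ≥ 15 min: (none).

none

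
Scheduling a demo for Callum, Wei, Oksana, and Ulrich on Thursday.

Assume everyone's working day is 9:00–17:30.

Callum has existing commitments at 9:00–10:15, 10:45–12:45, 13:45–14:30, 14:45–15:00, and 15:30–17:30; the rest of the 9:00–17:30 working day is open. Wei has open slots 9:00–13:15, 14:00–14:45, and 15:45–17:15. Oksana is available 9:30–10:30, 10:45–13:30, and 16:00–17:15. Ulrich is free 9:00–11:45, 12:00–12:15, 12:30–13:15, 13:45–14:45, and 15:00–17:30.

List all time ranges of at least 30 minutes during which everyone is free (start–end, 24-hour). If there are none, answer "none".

12:45–13:15

Callum free within 09:00–17:30: 10:15–10:45, 12:45–13:45, 14:30–14:45, 15:00–15:30.
Callum ∩ Wei: 10:15–10:45, 12:45–13:15, 14:30–14:45.
Callum ∩ Wei ∩ Oksana: 10:15–10:30, 12:45–13:15.
Callum ∩ Wei ∩ Oksana ∩ Ulrich: 10:15–10:30, 12:45–13:15.
Windows ≥ 30 min: 12:45–13:15.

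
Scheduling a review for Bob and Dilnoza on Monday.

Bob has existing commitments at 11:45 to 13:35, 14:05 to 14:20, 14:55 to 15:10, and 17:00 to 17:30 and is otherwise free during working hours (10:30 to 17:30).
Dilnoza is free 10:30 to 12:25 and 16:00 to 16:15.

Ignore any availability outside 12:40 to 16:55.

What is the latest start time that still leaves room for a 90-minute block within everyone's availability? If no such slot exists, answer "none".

Bob free within 10:30–17:30: 10:30–11:45, 13:35–14:05, 14:20–14:55, 15:10–17:00.
Bob ∩ Dilnoza: 10:30–11:45, 16:00–16:15.
Restricted to 12:40–16:55: 16:00–16:15.
Windows ≥ 90 min: (none).

none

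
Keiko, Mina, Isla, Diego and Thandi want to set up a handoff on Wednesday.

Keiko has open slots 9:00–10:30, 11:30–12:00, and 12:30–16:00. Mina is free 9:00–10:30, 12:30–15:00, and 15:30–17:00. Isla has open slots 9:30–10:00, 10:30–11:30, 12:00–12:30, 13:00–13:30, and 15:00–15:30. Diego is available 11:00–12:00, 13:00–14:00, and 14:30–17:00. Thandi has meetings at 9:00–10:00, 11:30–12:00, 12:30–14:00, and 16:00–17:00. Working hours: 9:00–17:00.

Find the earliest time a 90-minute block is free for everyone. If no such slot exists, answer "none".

Thandi free within 09:00–17:00: 10:00–11:30, 12:00–12:30, 14:00–16:00.
Keiko ∩ Mina: 09:00–10:30, 12:30–15:00, 15:30–16:00.
Keiko ∩ Mina ∩ Isla: 09:30–10:00, 13:00–13:30.
Keiko ∩ Mina ∩ Isla ∩ Diego: 13:00–13:30.
Keiko ∩ Mina ∩ Isla ∩ Diego ∩ Thandi: (none).
Windows ≥ 90 min: (none).

none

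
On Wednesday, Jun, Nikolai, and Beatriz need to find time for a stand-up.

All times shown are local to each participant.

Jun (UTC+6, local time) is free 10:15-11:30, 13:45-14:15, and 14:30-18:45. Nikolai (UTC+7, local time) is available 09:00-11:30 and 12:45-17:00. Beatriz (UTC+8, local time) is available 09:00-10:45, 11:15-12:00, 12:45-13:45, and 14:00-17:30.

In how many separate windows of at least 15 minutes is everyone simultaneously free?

Jun → UTC: 04:15–05:30, 07:45–08:15, 08:30–12:45.
Nikolai → UTC: 02:00–04:30, 05:45–10:00.
Beatriz → UTC: 01:00–02:45, 03:15–04:00, 04:45–05:45, 06:00–09:30.
Jun ∩ Nikolai: 04:15–04:30, 07:45–08:15, 08:30–10:00.
Jun ∩ Nikolai ∩ Beatriz: 07:45–08:15, 08:30–09:30.
Windows ≥ 15 min: 07:45–08:15, 08:30–09:30.
That's 2 windows.

2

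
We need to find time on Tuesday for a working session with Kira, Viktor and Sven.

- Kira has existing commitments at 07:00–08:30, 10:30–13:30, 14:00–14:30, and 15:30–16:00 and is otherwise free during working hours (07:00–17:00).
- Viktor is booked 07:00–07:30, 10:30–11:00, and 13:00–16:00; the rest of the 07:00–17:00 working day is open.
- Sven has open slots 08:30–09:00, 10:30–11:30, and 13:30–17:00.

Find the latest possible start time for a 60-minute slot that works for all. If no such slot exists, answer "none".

16:00

Kira free within 07:00–17:00: 08:30–10:30, 13:30–14:00, 14:30–15:30, 16:00–17:00.
Viktor free within 07:00–17:00: 07:30–10:30, 11:00–13:00, 16:00–17:00.
Kira ∩ Viktor: 08:30–10:30, 16:00–17:00.
Kira ∩ Viktor ∩ Sven: 08:30–09:00, 16:00–17:00.
Windows ≥ 60 min: 16:00–17:00.
Latest start in the last window 16:00–17:00 is 17:00 − 60 min = 16:00.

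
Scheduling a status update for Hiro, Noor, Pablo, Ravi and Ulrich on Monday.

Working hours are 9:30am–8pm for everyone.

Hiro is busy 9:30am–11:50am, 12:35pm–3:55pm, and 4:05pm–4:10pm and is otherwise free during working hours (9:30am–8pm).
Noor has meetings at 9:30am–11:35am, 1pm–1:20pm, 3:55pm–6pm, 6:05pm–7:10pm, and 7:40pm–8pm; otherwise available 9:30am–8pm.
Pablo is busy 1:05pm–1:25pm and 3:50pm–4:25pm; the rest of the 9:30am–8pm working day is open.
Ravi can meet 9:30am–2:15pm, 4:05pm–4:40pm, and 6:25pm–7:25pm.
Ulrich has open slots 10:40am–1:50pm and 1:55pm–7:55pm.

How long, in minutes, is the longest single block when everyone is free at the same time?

Hiro free within 09:30–20:00: 11:50–12:35, 15:55–16:05, 16:10–20:00.
Noor free within 09:30–20:00: 11:35–13:00, 13:20–15:55, 18:00–18:05, 19:10–19:40.
Pablo free within 09:30–20:00: 09:30–13:05, 13:25–15:50, 16:25–20:00.
Hiro ∩ Noor: 11:50–12:35, 18:00–18:05, 19:10–19:40.
Hiro ∩ Noor ∩ Pablo: 11:50–12:35, 18:00–18:05, 19:10–19:40.
Hiro ∩ Noor ∩ Pablo ∩ Ravi: 11:50–12:35, 19:10–19:25.
Hiro ∩ Noor ∩ Pablo ∩ Ravi ∩ Ulrich: 11:50–12:35, 19:10–19:25.
Common window lengths: 45, 15 min; longest is 45.

45 minutes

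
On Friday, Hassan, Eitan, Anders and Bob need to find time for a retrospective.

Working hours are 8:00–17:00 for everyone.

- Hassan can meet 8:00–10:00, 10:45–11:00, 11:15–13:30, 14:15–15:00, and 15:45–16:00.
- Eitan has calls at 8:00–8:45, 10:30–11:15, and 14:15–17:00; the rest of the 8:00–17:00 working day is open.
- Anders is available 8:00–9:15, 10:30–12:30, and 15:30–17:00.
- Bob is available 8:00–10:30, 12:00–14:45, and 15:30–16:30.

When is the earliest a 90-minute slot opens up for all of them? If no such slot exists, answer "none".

Eitan free within 08:00–17:00: 08:45–10:30, 11:15–14:15.
Hassan ∩ Eitan: 08:45–10:00, 11:15–13:30.
Hassan ∩ Eitan ∩ Anders: 08:45–09:15, 11:15–12:30.
Hassan ∩ Eitan ∩ Anders ∩ Bob: 08:45–09:15, 12:00–12:30.
Windows ≥ 90 min: (none).

none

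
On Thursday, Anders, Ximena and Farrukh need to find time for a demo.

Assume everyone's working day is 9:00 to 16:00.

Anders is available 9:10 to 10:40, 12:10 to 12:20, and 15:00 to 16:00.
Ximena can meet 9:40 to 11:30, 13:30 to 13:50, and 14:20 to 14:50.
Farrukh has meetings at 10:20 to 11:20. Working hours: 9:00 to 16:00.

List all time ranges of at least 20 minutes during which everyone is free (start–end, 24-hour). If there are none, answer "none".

09:40–10:20

Farrukh free within 09:00–16:00: 09:00–10:20, 11:20–16:00.
Anders ∩ Ximena: 09:40–10:40.
Anders ∩ Ximena ∩ Farrukh: 09:40–10:20.
Windows ≥ 20 min: 09:40–10:20.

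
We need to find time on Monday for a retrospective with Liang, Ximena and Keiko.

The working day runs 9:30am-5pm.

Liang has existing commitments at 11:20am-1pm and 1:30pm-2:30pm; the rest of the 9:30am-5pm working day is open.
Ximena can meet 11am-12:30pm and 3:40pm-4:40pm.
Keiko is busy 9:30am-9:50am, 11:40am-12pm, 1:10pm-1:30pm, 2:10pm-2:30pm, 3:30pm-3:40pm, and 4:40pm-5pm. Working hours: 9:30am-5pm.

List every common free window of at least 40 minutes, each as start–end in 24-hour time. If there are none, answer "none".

Liang free within 09:30–17:00: 09:30–11:20, 13:00–13:30, 14:30–17:00.
Keiko free within 09:30–17:00: 09:50–11:40, 12:00–13:10, 13:30–14:10, 14:30–15:30, 15:40–16:40.
Liang ∩ Ximena: 11:00–11:20, 15:40–16:40.
Liang ∩ Ximena ∩ Keiko: 11:00–11:20, 15:40–16:40.
Windows ≥ 40 min: 15:40–16:40.

15:40–16:40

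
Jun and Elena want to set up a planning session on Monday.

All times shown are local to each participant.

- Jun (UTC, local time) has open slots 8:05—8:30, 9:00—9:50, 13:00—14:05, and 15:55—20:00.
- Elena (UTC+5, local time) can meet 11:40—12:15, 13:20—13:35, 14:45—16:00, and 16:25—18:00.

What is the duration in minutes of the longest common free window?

10 minutes

Jun → UTC: 08:05–08:30, 09:00–09:50, 13:00–14:05, 15:55–20:00.
Elena → UTC: 06:40–07:15, 08:20–08:35, 09:45–11:00, 11:25–13:00.
Jun ∩ Elena: 08:20–08:30, 09:45–09:50.
Common window lengths: 10, 5 min; longest is 10.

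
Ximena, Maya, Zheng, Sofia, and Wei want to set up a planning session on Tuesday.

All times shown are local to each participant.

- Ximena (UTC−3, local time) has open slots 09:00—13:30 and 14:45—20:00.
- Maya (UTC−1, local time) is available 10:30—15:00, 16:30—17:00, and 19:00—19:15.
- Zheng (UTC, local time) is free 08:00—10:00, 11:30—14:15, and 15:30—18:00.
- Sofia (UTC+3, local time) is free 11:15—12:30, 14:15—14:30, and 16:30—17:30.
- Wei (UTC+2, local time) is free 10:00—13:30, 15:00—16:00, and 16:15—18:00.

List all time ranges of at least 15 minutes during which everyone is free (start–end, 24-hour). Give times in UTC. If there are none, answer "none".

13:30–14:00

Ximena → UTC: 12:00–16:30, 17:45–23:00.
Maya → UTC: 11:30–16:00, 17:30–18:00, 20:00–20:15.
Zheng → UTC: 08:00–10:00, 11:30–14:15, 15:30–18:00.
Sofia → UTC: 08:15–09:30, 11:15–11:30, 13:30–14:30.
Wei → UTC: 08:00–11:30, 13:00–14:00, 14:15–16:00.
Ximena ∩ Maya: 12:00–16:00, 17:45–18:00, 20:00–20:15.
Ximena ∩ Maya ∩ Zheng: 12:00–14:15, 15:30–16:00, 17:45–18:00.
Ximena ∩ Maya ∩ Zheng ∩ Sofia: 13:30–14:15.
Ximena ∩ Maya ∩ Zheng ∩ Sofia ∩ Wei: 13:30–14:00.
Windows ≥ 15 min: 13:30–14:00.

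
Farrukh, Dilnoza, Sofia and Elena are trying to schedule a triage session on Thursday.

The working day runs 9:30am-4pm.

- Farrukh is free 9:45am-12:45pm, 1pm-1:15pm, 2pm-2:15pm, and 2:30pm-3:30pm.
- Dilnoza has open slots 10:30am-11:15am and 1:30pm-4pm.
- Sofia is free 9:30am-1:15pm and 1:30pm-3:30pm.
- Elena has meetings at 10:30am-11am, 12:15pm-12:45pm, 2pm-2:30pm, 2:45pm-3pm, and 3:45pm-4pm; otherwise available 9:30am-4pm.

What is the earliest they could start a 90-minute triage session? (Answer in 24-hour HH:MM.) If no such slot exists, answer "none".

Elena free within 09:30–16:00: 09:30–10:30, 11:00–12:15, 12:45–14:00, 14:30–14:45, 15:00–15:45.
Farrukh ∩ Dilnoza: 10:30–11:15, 14:00–14:15, 14:30–15:30.
Farrukh ∩ Dilnoza ∩ Sofia: 10:30–11:15, 14:00–14:15, 14:30–15:30.
Farrukh ∩ Dilnoza ∩ Sofia ∩ Elena: 11:00–11:15, 14:30–14:45, 15:00–15:30.
Windows ≥ 90 min: (none).

none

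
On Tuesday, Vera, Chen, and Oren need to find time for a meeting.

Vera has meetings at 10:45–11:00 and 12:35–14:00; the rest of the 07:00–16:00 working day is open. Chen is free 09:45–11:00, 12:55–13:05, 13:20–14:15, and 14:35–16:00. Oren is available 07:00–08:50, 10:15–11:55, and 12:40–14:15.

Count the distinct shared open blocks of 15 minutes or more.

2

Vera free within 07:00–16:00: 07:00–10:45, 11:00–12:35, 14:00–16:00.
Vera ∩ Chen: 09:45–10:45, 14:00–14:15, 14:35–16:00.
Vera ∩ Chen ∩ Oren: 10:15–10:45, 14:00–14:15.
Windows ≥ 15 min: 10:15–10:45, 14:00–14:15.
That's 2 windows.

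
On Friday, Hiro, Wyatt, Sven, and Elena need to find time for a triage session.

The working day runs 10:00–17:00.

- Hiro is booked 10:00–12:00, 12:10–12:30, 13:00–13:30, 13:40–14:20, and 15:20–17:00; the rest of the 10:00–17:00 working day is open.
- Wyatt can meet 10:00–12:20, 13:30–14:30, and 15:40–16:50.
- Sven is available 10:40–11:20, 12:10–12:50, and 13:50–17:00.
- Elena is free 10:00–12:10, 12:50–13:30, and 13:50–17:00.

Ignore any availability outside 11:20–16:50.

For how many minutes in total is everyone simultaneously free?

Hiro free within 10:00–17:00: 12:00–12:10, 12:30–13:00, 13:30–13:40, 14:20–15:20.
Hiro ∩ Wyatt: 12:00–12:10, 13:30–13:40, 14:20–14:30.
Hiro ∩ Wyatt ∩ Sven: 14:20–14:30.
Hiro ∩ Wyatt ∩ Sven ∩ Elena: 14:20–14:30.
Restricted to 11:20–16:50: 14:20–14:30.
Total common minutes: 10.

10 minutes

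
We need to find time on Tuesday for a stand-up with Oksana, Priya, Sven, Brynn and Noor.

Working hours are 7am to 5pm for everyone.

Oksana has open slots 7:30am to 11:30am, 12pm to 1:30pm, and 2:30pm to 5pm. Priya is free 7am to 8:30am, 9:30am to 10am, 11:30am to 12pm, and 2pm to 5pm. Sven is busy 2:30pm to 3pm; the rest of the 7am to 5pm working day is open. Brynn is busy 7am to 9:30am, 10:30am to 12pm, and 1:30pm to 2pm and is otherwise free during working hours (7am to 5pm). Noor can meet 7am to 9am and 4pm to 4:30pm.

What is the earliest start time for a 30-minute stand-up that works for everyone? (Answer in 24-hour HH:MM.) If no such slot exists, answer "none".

16:00

Sven free within 07:00–17:00: 07:00–14:30, 15:00–17:00.
Brynn free within 07:00–17:00: 09:30–10:30, 12:00–13:30, 14:00–17:00.
Oksana ∩ Priya: 07:30–08:30, 09:30–10:00, 14:30–17:00.
Oksana ∩ Priya ∩ Sven: 07:30–08:30, 09:30–10:00, 15:00–17:00.
Oksana ∩ Priya ∩ Sven ∩ Brynn: 09:30–10:00, 15:00–17:00.
Oksana ∩ Priya ∩ Sven ∩ Brynn ∩ Noor: 16:00–16:30.
Windows ≥ 30 min: 16:00–16:30.
Earliest such window starts at 16:00.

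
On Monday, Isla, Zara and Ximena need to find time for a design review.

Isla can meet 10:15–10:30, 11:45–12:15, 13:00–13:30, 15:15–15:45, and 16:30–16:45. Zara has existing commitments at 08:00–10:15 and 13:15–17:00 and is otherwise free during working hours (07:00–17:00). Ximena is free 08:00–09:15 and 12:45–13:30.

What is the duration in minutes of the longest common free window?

Zara free within 07:00–17:00: 07:00–08:00, 10:15–13:15.
Isla ∩ Zara: 10:15–10:30, 11:45–12:15, 13:00–13:15.
Isla ∩ Zara ∩ Ximena: 13:00–13:15.
Single common window of 15 minutes.

15 minutes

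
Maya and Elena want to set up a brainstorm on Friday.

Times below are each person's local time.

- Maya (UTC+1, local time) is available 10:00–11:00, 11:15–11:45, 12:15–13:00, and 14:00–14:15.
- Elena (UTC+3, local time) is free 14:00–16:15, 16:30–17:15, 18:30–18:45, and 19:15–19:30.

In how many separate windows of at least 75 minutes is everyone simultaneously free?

Maya → UTC: 09:00–10:00, 10:15–10:45, 11:15–12:00, 13:00–13:15.
Elena → UTC: 11:00–13:15, 13:30–14:15, 15:30–15:45, 16:15–16:30.
Maya ∩ Elena: 11:15–12:00, 13:00–13:15.
Windows ≥ 75 min: (none).
That's 0 windows.

0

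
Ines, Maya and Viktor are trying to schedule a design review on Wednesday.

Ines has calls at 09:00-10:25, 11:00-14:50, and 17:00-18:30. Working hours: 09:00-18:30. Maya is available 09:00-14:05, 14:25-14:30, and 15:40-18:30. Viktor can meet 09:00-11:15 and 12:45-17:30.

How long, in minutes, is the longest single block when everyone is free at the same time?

80 minutes

Ines free within 09:00–18:30: 10:25–11:00, 14:50–17:00.
Ines ∩ Maya: 10:25–11:00, 15:40–17:00.
Ines ∩ Maya ∩ Viktor: 10:25–11:00, 15:40–17:00.
Common window lengths: 35, 80 min; longest is 80.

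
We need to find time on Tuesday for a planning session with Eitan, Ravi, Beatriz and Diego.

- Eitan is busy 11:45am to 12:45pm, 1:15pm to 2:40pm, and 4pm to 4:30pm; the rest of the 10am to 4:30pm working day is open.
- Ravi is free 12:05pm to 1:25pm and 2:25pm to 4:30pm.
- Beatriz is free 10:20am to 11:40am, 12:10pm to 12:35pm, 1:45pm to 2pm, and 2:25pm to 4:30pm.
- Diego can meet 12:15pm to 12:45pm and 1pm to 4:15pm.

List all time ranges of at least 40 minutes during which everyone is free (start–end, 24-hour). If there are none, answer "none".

14:40–16:00

Eitan free within 10:00–16:30: 10:00–11:45, 12:45–13:15, 14:40–16:00.
Eitan ∩ Ravi: 12:45–13:15, 14:40–16:00.
Eitan ∩ Ravi ∩ Beatriz: 14:40–16:00.
Eitan ∩ Ravi ∩ Beatriz ∩ Diego: 14:40–16:00.
Windows ≥ 40 min: 14:40–16:00.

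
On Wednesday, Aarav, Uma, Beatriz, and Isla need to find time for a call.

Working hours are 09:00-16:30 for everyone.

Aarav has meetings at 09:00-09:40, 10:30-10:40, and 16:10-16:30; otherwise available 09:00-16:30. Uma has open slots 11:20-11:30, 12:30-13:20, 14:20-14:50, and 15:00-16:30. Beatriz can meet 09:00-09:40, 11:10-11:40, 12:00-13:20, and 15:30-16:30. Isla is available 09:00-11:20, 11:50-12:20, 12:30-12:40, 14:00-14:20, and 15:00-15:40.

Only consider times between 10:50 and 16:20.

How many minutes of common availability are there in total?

Aarav free within 09:00–16:30: 09:40–10:30, 10:40–16:10.
Aarav ∩ Uma: 11:20–11:30, 12:30–13:20, 14:20–14:50, 15:00–16:10.
Aarav ∩ Uma ∩ Beatriz: 11:20–11:30, 12:30–13:20, 15:30–16:10.
Aarav ∩ Uma ∩ Beatriz ∩ Isla: 12:30–12:40, 15:30–15:40.
Restricted to 10:50–16:20: 12:30–12:40, 15:30–15:40.
Total common minutes: 10 + 10 = 20.

20 minutes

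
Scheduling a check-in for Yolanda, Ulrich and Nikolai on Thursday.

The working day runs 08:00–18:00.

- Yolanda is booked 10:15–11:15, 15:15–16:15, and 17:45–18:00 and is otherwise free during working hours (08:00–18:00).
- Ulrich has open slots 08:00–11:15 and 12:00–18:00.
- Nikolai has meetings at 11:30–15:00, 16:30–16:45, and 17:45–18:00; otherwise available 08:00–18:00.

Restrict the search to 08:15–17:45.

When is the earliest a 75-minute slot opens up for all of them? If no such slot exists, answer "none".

Yolanda free within 08:00–18:00: 08:00–10:15, 11:15–15:15, 16:15–17:45.
Nikolai free within 08:00–18:00: 08:00–11:30, 15:00–16:30, 16:45–17:45.
Yolanda ∩ Ulrich: 08:00–10:15, 12:00–15:15, 16:15–17:45.
Yolanda ∩ Ulrich ∩ Nikolai: 08:00–10:15, 15:00–15:15, 16:15–16:30, 16:45–17:45.
Restricted to 08:15–17:45: 08:15–10:15, 15:00–15:15, 16:15–16:30, 16:45–17:45.
Windows ≥ 75 min: 08:15–10:15.
Earliest such window starts at 08:15.

08:15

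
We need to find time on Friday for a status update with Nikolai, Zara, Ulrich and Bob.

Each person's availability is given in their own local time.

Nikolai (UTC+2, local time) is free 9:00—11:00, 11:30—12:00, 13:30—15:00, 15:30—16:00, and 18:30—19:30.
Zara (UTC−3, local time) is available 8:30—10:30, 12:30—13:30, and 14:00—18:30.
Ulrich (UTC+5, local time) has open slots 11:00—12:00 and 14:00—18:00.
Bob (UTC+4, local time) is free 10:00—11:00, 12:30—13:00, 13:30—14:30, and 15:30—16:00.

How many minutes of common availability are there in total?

Nikolai → UTC: 07:00–09:00, 09:30–10:00, 11:30–13:00, 13:30–14:00, 16:30–17:30.
Zara → UTC: 11:30–13:30, 15:30–16:30, 17:00–21:30.
Ulrich → UTC: 06:00–07:00, 09:00–13:00.
Bob → UTC: 06:00–07:00, 08:30–09:00, 09:30–10:30, 11:30–12:00.
Nikolai ∩ Zara: 11:30–13:00, 17:00–17:30.
Nikolai ∩ Zara ∩ Ulrich: 11:30–13:00.
Nikolai ∩ Zara ∩ Ulrich ∩ Bob: 11:30–12:00.
Total common minutes: 30.

30 minutes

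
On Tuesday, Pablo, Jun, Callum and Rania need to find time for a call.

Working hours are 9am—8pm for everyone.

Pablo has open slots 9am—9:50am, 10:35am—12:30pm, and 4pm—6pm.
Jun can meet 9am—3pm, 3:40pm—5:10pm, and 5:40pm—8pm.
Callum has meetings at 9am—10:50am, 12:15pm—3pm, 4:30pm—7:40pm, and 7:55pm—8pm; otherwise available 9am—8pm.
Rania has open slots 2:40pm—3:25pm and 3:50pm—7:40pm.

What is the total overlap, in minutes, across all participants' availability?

Callum free within 09:00–20:00: 10:50–12:15, 15:00–16:30, 19:40–19:55.
Pablo ∩ Jun: 09:00–09:50, 10:35–12:30, 16:00–17:10, 17:40–18:00.
Pablo ∩ Jun ∩ Callum: 10:50–12:15, 16:00–16:30.
Pablo ∩ Jun ∩ Callum ∩ Rania: 16:00–16:30.
Total common minutes: 30.

30 minutes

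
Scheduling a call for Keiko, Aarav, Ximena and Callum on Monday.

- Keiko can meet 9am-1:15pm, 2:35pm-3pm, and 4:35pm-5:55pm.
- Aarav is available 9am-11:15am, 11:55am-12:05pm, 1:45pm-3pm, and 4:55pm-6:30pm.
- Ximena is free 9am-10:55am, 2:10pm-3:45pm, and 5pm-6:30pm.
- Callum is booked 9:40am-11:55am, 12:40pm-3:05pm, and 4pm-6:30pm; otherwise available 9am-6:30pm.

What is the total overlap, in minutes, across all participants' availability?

40 minutes

Callum free within 09:00–18:30: 09:00–09:40, 11:55–12:40, 15:05–16:00.
Keiko ∩ Aarav: 09:00–11:15, 11:55–12:05, 14:35–15:00, 16:55–17:55.
Keiko ∩ Aarav ∩ Ximena: 09:00–10:55, 14:35–15:00, 17:00–17:55.
Keiko ∩ Aarav ∩ Ximena ∩ Callum: 09:00–09:40.
Total common minutes: 40.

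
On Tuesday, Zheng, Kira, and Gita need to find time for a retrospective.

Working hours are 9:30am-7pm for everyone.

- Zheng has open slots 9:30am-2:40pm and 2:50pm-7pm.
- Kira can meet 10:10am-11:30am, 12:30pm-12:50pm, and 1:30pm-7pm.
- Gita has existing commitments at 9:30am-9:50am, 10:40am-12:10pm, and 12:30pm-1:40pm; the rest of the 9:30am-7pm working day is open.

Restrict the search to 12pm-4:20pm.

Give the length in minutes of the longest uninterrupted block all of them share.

90 minutes

Gita free within 09:30–19:00: 09:50–10:40, 12:10–12:30, 13:40–19:00.
Zheng ∩ Kira: 10:10–11:30, 12:30–12:50, 13:30–14:40, 14:50–19:00.
Zheng ∩ Kira ∩ Gita: 10:10–10:40, 13:40–14:40, 14:50–19:00.
Restricted to 12:00–16:20: 13:40–14:40, 14:50–16:20.
Common window lengths: 60, 90 min; longest is 90.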